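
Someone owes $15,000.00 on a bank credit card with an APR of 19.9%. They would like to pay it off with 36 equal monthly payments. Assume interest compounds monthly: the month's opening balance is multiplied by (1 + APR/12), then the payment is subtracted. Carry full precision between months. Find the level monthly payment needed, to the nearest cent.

$556.69

Monthly rate r = 19.9%/12 = 1.65833% = 0.0165833.
Level-payment amortization: P = B₀·r / (1 − (1+r)^(−n)) = 15000.00·0.0165833 / (1 − 1.01658^(−36)).
Denominator 1 − (1+r)^(−36) = 0.446837755.
P = 248.75 / 0.446837755 ≈ 556.69.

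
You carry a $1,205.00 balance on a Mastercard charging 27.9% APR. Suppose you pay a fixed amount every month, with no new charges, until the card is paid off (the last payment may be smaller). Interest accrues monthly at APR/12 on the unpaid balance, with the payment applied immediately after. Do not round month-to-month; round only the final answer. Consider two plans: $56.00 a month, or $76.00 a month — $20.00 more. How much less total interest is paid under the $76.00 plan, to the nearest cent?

Monthly rate r = 27.9%/12 = 2.325% = 0.02325.
At $56.00/mo: n = ⌈−ln(1 − rB₀/P)/ln(1+r)⌉ = 31 payments (last $10.36); total interest = total paid − $1,205.00 = $485.36.
At $76.00/mo: 21 payments (last $0.65); total interest $315.65.
Interest saved = $485.36 − $315.65 = $169.71.

$169.71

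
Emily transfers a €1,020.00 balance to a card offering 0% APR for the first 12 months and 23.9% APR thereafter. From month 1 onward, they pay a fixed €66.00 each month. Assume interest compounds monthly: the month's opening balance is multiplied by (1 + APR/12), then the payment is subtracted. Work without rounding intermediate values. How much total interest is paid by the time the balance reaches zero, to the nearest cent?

Promo months 1–12 at r₀ = 0%/12 = 0; months 13+ at r₁ = 23.9%/12 = 0.0199167.
After month 12 (no interest yet): B = €1,020.00 − 12·€66.00 = €228.00.
Then at r₁ with €66.00/mo: n₂ = −ln(1 − r₁·B/P)/ln(1+r₁) ≈ 3.61 → 4 more payments.
Total paid = 15·€66.00 + €40.72 = €1,030.72; interest = €1,030.72 − €1,020.00 = €10.72.

€10.72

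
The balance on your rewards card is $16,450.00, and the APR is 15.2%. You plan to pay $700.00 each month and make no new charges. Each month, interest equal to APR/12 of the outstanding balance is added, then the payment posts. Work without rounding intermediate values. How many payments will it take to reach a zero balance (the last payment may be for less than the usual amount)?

29 payments

Monthly rate r = 15.2%/12 = 1.26667% = 0.0126667.
Recurrence: B ← B·(1+r) − $700.00.
Month 1: interest $208.37; balance after payment $15,958.37.
Month 2: interest $202.14; balance after payment $15,460.51.
Closed form: n = −ln(1 − rB₀/P)/ln(1+r) = −ln(0.70233)/ln(1.01267) ≈ 28.072, so the balance reaches zero during payment 29.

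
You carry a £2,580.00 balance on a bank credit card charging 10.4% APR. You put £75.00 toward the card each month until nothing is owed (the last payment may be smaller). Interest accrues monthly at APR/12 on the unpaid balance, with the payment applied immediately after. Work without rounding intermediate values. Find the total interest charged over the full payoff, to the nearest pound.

£497

Monthly rate r = 10.4%/12 = 0.866667% = 0.00866667.
Payoff takes n = ⌈−ln(1 − rB₀/P)/ln(1+r)⌉ = ⌈41.024⌉ = 42 payments; the last is £1.83.
Total paid = 41·£75.00 + £1.83 = £3,076.83.
Total interest = total paid − principal = £3,076.83 − £2,580.00 = £496.83.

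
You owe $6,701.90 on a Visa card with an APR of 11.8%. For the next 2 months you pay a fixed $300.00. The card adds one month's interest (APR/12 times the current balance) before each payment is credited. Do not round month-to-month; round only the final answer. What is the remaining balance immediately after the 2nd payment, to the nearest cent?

Monthly rate r = 11.8%/12 = 0.983333% = 0.00983333.
Each month: B ← B·(1+r) − $300.00.
Month 1: interest $65.90; balance after payment $6,467.80.
Month 2: interest $63.60; balance after payment $6,231.40.

$6,231.40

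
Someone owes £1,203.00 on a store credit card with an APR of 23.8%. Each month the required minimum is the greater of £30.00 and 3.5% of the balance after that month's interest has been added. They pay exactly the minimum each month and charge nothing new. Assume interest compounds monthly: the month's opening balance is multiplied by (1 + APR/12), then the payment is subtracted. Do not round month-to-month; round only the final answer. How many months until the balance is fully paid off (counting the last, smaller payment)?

Monthly rate r = 23.8%/12 = 1.98333% = 0.0198333.
While 3.5% of the post-interest balance exceeds £30.00, each month B ← (B·(1+r))·(1 − 0.035), i.e. B shrinks by the factor (1+r)·0.965 = 0.98414.
This holds for months 1–23. Entering month 24 the balance is £832.85; 3.5% of the post-interest balance is now below £30.00, so the flat £30.00 minimum applies from here.
From month 24 a fixed £30.00 at rate r clears £832.85 in 41 more payments. Total: 23 + 41 = 64 months.

64 months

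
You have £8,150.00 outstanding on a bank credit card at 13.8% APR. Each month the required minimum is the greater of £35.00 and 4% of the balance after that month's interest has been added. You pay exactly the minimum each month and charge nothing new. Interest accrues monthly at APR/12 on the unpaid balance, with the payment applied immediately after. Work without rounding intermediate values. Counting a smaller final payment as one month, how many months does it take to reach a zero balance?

Monthly rate r = 13.8%/12 = 1.15% = 0.0115.
While 4% of the post-interest balance exceeds £35.00, each month B ← (B·(1+r))·(1 − 0.04), i.e. B shrinks by the factor (1+r)·0.96 = 0.97104.
This holds for months 1–77. Entering month 78 the balance is £848.04; 4% of the post-interest balance is now below £35.00, so the flat £35.00 minimum applies from here.
From month 78 a fixed £35.00 at rate r clears £848.04 in 29 more payments. Total: 77 + 29 = 106 months.

106 months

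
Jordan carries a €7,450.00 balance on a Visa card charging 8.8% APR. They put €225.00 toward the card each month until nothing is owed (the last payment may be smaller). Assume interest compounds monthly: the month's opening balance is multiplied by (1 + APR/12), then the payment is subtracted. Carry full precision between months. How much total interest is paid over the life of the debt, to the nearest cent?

Monthly rate r = 8.8%/12 = 0.733333% = 0.00733333.
Payoff takes n = ⌈−ln(1 − rB₀/P)/ln(1+r)⌉ = ⌈38.068⌉ = 39 payments; the last is €15.37.
Total paid = 38·€225.00 + €15.37 = €8,565.37.
Total interest = total paid − principal = €8,565.37 − €7,450.00 = €1,115.37.

€1,115.37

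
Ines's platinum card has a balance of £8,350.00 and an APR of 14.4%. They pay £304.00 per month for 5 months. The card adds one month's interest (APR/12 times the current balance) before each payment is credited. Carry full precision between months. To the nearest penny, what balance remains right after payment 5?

Monthly rate r = 14.4%/12 = 1.2% = 0.012.
Each month: B ← B·(1+r) − £304.00.
Month 1: interest £100.20; balance after payment £8,146.20.
Month 2: interest £97.75; balance after payment £7,939.95.
Month 3: interest £95.28; balance after payment £7,731.23.
Month 4: interest £92.77; balance after payment £7,520.01.
Month 5: interest £90.24; balance after payment £7,306.25.

£7,306.25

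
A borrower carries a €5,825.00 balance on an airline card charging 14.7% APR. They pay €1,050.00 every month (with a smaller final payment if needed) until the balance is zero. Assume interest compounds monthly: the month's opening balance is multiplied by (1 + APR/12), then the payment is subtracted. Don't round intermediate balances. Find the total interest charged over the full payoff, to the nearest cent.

€245.35

Monthly rate r = 14.7%/12 = 1.225% = 0.01225.
Payoff takes n = ⌈−ln(1 − rB₀/P)/ln(1+r)⌉ = ⌈5.780⌉ = 6 payments; the last is €820.35.
Total paid = 5·€1,050.00 + €820.35 = €6,070.35.
Total interest = total paid − principal = €6,070.35 − €5,825.00 = €245.35.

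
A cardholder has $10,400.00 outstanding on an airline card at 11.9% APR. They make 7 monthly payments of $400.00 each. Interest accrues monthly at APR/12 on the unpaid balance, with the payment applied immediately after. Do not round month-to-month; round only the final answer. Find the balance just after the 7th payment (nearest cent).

Monthly rate r = 11.9%/12 = 0.991667% = 0.00991667.
Each month: B ← B·(1+r) − $400.00.
Month 1: interest $103.13; balance after payment $10,103.13.
Month 2: interest $100.19; balance after payment $9,803.32.
Month 3: interest $97.22; balance after payment $9,500.54.
Month 4: interest $94.21; balance after payment $9,194.75.
Month 5: interest $91.18; balance after payment $8,885.93.
Month 6: interest $88.12; balance after payment $8,574.05.
Month 7: interest $85.03; balance after payment $8,259.08.

$8,259.08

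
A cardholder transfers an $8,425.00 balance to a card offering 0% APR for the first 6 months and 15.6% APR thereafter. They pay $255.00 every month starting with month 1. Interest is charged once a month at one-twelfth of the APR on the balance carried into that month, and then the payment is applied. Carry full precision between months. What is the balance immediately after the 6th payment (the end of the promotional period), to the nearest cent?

Promo months 1–6 at r₀ = 0%/12 = 0; months 7+ at r₁ = 15.6%/12 = 0.013.
After month 6 (no interest yet): B = $8,425.00 − 6·$255.00 = $6,895.00.

$6,895.00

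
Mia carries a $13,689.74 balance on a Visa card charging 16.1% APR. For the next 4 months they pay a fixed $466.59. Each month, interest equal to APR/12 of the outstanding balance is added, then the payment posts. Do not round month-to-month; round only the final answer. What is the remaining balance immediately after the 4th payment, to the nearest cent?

$12,535.08

Monthly rate r = 16.1%/12 = 1.34167% = 0.0134167.
Each month: B ← B·(1+r) − $466.59.
Month 1: interest $183.67; balance after payment $13,406.82.
Month 2: interest $179.87; balance after payment $13,120.11.
Month 3: interest $176.03; balance after payment $12,829.54.
Month 4: interest $172.13; balance after payment $12,535.08.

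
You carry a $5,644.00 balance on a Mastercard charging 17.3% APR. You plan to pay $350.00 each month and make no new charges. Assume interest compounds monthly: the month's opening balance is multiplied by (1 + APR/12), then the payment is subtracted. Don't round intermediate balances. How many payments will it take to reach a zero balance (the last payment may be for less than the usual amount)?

Monthly rate r = 17.3%/12 = 1.44167% = 0.0144167.
Recurrence: B ← B·(1+r) − $350.00.
Month 1: interest $81.37; balance after payment $5,375.37.
Month 2: interest $77.49; balance after payment $5,102.86.
Closed form: n = −ln(1 − rB₀/P)/ln(1+r) = −ln(0.76752)/ln(1.01442) ≈ 18.485, so the balance reaches zero during payment 19.

19 months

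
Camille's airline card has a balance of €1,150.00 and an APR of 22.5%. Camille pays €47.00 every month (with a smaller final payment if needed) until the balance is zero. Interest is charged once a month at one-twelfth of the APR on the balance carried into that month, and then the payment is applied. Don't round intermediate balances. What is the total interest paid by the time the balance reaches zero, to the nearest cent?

Monthly rate r = 22.5%/12 = 1.875% = 0.01875.
Payoff takes n = ⌈−ln(1 − rB₀/P)/ln(1+r)⌉ = ⌈33.049⌉ = 34 payments; the last is €2.30.
Total paid = 33·€47.00 + €2.30 = €1,553.30.
Total interest = total paid − principal = €1,553.30 − €1,150.00 = €403.30.

€403.30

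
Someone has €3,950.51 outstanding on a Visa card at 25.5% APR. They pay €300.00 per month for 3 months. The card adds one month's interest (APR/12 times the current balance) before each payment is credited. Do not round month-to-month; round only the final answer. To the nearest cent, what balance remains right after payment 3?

€3,288.48

Monthly rate r = 25.5%/12 = 2.125% = 0.02125.
Each month: B ← B·(1+r) − €300.00.
Month 1: interest €83.95; balance after payment €3,734.46.
Month 2: interest €79.36; balance after payment €3,513.82.
Month 3: interest €74.67; balance after payment €3,288.48.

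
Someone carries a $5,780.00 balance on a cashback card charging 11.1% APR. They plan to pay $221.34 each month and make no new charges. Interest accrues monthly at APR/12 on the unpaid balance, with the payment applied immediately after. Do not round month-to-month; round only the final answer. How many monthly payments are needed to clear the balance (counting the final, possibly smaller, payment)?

31 months

Monthly rate r = 11.1%/12 = 0.925% = 0.00925.
Recurrence: B ← B·(1+r) − $221.34.
Month 1: interest $53.46; balance after payment $5,612.12.
Month 2: interest $51.91; balance after payment $5,442.70.
Closed form: n = −ln(1 − rB₀/P)/ln(1+r) = −ln(0.75845)/ln(1.00925) ≈ 30.028, so the balance reaches zero during payment 31.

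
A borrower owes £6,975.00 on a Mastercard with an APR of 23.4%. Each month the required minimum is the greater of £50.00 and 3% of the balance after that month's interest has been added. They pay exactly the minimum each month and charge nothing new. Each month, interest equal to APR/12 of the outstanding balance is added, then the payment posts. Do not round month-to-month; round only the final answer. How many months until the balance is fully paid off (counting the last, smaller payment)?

Monthly rate r = 23.4%/12 = 1.95% = 0.0195.
While 3% of the post-interest balance exceeds £50.00, each month B ← (B·(1+r))·(1 − 0.03), i.e. B shrinks by the factor (1+r)·0.97 = 0.98891.
This holds for months 1–131. Entering month 132 the balance is £1,619.45; 3% of the post-interest balance is now below £50.00, so the flat £50.00 minimum applies from here.
From month 132 a fixed £50.00 at rate r clears £1,619.45 in 52 more payments. Total: 131 + 52 = 183 months.

183 months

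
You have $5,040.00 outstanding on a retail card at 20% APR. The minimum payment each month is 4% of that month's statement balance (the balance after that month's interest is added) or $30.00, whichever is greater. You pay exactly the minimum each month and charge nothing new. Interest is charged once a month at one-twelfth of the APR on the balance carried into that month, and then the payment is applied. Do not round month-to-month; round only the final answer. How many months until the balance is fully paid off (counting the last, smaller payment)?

Monthly rate r = 20%/12 = 1.66667% = 0.0166667.
While 4% of the post-interest balance exceeds $30.00, each month B ← (B·(1+r))·(1 − 0.04), i.e. B shrinks by the factor (1+r)·0.96 = 0.976.
This holds for months 1–80. Entering month 81 the balance is $721.80; 4% of the post-interest balance is now below $30.00, so the flat $30.00 minimum applies from here.
From month 81 a fixed $30.00 at rate r clears $721.80 in 32 more payments. Total: 80 + 32 = 112 months.

112 months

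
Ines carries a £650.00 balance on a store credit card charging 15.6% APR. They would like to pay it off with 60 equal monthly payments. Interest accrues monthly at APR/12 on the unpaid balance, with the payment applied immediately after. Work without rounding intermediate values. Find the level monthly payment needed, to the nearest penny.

Monthly rate r = 15.6%/12 = 1.3% = 0.013.
Level-payment amortization: P = B₀·r / (1 − (1+r)^(−n)) = 650.00·0.013 / (1 − 1.013^(−60)).
Denominator 1 − (1+r)^(−60) = 0.539284018.
P = 8.45 / 0.539284018 ≈ 15.67.

£15.67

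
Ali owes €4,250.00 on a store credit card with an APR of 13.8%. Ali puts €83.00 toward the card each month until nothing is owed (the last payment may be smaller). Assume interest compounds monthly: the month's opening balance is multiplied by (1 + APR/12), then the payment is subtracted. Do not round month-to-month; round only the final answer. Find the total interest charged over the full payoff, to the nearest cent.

Monthly rate r = 13.8%/12 = 1.15% = 0.0115.
Payoff takes n = ⌈−ln(1 − rB₀/P)/ln(1+r)⌉ = ⌈77.731⌉ = 78 payments; the last is €60.80.
Total paid = 77·€83.00 + €60.80 = €6,451.80.
Total interest = total paid − principal = €6,451.80 − €4,250.00 = €2,201.80.

€2,201.80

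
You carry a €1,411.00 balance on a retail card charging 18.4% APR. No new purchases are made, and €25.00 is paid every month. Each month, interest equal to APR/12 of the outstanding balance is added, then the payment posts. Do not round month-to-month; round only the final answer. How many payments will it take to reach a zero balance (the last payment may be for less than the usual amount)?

Monthly rate r = 18.4%/12 = 1.53333% = 0.0153333.
Recurrence: B ← B·(1+r) − €25.00.
Month 1: interest €21.64; balance after payment €1,407.64.
Month 2: interest €21.58; balance after payment €1,404.22.
Closed form: n = −ln(1 − rB₀/P)/ln(1+r) = −ln(0.13459)/ln(1.01533) ≈ 131.797, so the balance reaches zero during payment 132.

132 payments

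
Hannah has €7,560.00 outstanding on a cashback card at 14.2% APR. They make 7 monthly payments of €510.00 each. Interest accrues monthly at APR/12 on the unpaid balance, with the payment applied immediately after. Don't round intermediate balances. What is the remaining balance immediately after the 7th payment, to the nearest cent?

Monthly rate r = 14.2%/12 = 1.18333% = 0.0118333.
Each month: B ← B·(1+r) − €510.00.
Month 1: interest €89.46; balance after payment €7,139.46.
Month 2: interest €84.48; balance after payment €6,713.94.
Month 3: interest €79.45; balance after payment €6,283.39.
Month 4: interest €74.35; balance after payment €5,847.75.
Month 5: interest €69.20; balance after payment €5,406.94.
Month 6: interest €63.98; balance after payment €4,960.93.
Month 7: interest €58.70; balance after payment €4,509.63.

€4,509.63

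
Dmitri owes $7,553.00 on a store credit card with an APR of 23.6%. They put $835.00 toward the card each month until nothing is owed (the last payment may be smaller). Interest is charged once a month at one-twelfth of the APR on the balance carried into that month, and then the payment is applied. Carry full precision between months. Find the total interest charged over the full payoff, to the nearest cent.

$845.87

Monthly rate r = 23.6%/12 = 1.96667% = 0.0196667.
Payoff takes n = ⌈−ln(1 − rB₀/P)/ln(1+r)⌉ = ⌈10.058⌉ = 11 payments; the last is $48.87.
Total paid = 10·$835.00 + $48.87 = $8,398.87.
Total interest = total paid − principal = $8,398.87 − $7,553.00 = $845.87.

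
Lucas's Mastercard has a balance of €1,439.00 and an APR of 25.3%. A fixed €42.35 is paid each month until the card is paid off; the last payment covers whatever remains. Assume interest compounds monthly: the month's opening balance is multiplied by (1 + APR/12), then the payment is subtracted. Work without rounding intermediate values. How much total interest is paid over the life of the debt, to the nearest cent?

Monthly rate r = 25.3%/12 = 2.10833% = 0.0210833.
Payoff takes n = ⌈−ln(1 − rB₀/P)/ln(1+r)⌉ = ⌈60.397⌉ = 61 payments; the last is €16.93.
Total paid = 60·€42.35 + €16.93 = €2,557.93.
Total interest = total paid − principal = €2,557.93 − €1,439.00 = €1,118.93.

€1,118.93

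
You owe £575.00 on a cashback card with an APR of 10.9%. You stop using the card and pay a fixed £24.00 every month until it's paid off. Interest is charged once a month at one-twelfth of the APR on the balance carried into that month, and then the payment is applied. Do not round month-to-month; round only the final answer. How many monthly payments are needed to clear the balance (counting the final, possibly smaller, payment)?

Monthly rate r = 10.9%/12 = 0.908333% = 0.00908333.
Recurrence: B ← B·(1+r) − £24.00.
Month 1: interest £5.22; balance after payment £556.22.
Month 2: interest £5.05; balance after payment £537.28.
Closed form: n = −ln(1 − rB₀/P)/ln(1+r) = −ln(0.78238)/ln(1.00908) ≈ 27.141, so the balance reaches zero during payment 28.

28 payments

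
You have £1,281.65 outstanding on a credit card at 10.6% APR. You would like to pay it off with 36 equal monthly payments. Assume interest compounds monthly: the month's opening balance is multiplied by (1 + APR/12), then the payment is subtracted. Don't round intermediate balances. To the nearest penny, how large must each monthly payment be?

Monthly rate r = 10.6%/12 = 0.883333% = 0.00883333.
Level-payment amortization: P = B₀·r / (1 − (1+r)^(−n)) = 1281.65·0.00883333 / (1 − 1.00883^(−36)).
Denominator 1 − (1+r)^(−36) = 0.271380562.
P = 11.3212 / 0.271380562 ≈ 41.72.

£41.72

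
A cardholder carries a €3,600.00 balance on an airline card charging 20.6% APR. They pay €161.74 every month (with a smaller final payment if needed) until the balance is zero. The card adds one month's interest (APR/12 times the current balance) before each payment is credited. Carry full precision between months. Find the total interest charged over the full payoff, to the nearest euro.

€975

Monthly rate r = 20.6%/12 = 1.71667% = 0.0171667.
Payoff takes n = ⌈−ln(1 − rB₀/P)/ln(1+r)⌉ = ⌈28.284⌉ = 29 payments; the last is €46.20.
Total paid = 28·€161.74 + €46.20 = €4,574.92.
Total interest = total paid − principal = €4,574.92 − €3,600.00 = €974.92.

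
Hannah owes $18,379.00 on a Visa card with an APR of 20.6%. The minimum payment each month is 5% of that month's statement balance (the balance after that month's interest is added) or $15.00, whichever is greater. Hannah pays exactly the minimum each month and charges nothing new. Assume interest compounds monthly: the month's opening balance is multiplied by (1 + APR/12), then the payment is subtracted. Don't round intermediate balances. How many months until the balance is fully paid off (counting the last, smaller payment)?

145 months

Monthly rate r = 20.6%/12 = 1.71667% = 0.0171667.
While 5% of the post-interest balance exceeds $15.00, each month B ← (B·(1+r))·(1 − 0.05), i.e. B shrinks by the factor (1+r)·0.95 = 0.96631.
This holds for months 1–121. Entering month 122 the balance is $290.62; 5% of the post-interest balance is now below $15.00, so the flat $15.00 minimum applies from here.
From month 122 a fixed $15.00 at rate r clears $290.62 in 24 more payments. Total: 121 + 24 = 145 months.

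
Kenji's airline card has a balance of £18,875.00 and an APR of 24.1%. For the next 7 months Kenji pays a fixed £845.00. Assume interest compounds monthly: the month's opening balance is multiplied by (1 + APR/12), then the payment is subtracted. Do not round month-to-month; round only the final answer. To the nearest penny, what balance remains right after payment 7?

£15,410.29

Monthly rate r = 24.1%/12 = 2.00833% = 0.0200833.
Each month: B ← B·(1+r) − £845.00.
Month 1: interest £379.07; balance after payment £18,409.07.
Month 2: interest £369.72; balance after payment £17,933.79.
Month 3: interest £360.17; balance after payment £17,448.96.
Month 4: interest £350.43; balance after payment £16,954.39.
Month 5: interest £340.50; balance after payment £16,449.89.
Month 6: interest £330.37; balance after payment £15,935.26.
Month 7: interest £320.03; balance after payment £15,410.29.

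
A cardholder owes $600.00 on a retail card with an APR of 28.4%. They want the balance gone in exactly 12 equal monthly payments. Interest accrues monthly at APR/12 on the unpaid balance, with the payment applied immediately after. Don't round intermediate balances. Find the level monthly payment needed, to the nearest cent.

Monthly rate r = 28.4%/12 = 2.36667% = 0.0236667.
Level-payment amortization: P = B₀·r / (1 − (1+r)^(−n)) = 600.00·0.0236667 / (1 − 1.02367^(−12)).
Denominator 1 − (1+r)^(−12) = 0.244738652.
P = 14.2 / 0.244738652 ≈ 58.02.

$58.02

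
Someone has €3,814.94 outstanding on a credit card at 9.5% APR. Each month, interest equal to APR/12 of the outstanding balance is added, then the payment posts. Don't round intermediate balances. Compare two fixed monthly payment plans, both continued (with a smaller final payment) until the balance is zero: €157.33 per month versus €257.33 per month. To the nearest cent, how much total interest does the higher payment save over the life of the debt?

Monthly rate r = 9.5%/12 = 0.791667% = 0.00791667.
At €157.33/mo: n = ⌈−ln(1 − rB₀/P)/ln(1+r)⌉ = 28 payments (last €4.80); total interest = total paid − €3,814.94 = €437.77.
At €257.33/mo: 16 payments (last €214.26); total interest €259.27.
Interest saved = €437.77 − €259.27 = €178.50.

€178.50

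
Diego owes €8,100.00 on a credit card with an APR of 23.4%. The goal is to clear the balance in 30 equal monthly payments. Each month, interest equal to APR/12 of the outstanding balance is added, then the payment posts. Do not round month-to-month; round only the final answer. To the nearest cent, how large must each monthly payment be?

€359.18

Monthly rate r = 23.4%/12 = 1.95% = 0.0195.
Level-payment amortization: P = B₀·r / (1 − (1+r)^(−n)) = 8100.00·0.0195 / (1 − 1.0195^(−30)).
Denominator 1 − (1+r)^(−30) = 0.439748412.
P = 157.95 / 0.439748412 ≈ 359.18.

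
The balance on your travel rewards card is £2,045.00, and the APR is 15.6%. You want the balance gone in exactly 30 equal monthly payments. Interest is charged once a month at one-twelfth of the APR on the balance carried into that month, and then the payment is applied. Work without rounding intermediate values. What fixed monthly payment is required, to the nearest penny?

Monthly rate r = 15.6%/12 = 1.3% = 0.013.
Level-payment amortization: P = B₀·r / (1 − (1+r)^(−n)) = 2045.00·0.013 / (1 − 1.013^(−30)).
Denominator 1 − (1+r)^(−30) = 0.321239378.
P = 26.585 / 0.321239378 ≈ 82.76.

£82.76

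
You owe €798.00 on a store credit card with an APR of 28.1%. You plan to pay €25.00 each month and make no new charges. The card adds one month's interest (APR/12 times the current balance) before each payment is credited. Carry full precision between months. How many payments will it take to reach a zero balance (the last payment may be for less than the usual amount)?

60 months

Monthly rate r = 28.1%/12 = 2.34167% = 0.0234167.
Recurrence: B ← B·(1+r) − €25.00.
Month 1: interest €18.69; balance after payment €791.69.
Month 2: interest €18.54; balance after payment €785.23.
Closed form: n = −ln(1 − rB₀/P)/ln(1+r) = −ln(0.25254)/ln(1.02342) ≈ 59.455, so the balance reaches zero during payment 60.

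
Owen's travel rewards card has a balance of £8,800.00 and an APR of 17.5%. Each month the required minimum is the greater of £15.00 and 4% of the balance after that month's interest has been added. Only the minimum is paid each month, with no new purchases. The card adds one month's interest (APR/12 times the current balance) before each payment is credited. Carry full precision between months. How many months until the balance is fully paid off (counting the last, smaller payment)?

Monthly rate r = 17.5%/12 = 1.45833% = 0.0145833.
While 4% of the post-interest balance exceeds £15.00, each month B ← (B·(1+r))·(1 − 0.04), i.e. B shrinks by the factor (1+r)·0.96 = 0.974.
This holds for months 1–121. Entering month 122 the balance is £363.18; 4% of the post-interest balance is now below £15.00, so the flat £15.00 minimum applies from here.
From month 122 a fixed £15.00 at rate r clears £363.18 in 31 more payments. Total: 121 + 31 = 152 months.

152 months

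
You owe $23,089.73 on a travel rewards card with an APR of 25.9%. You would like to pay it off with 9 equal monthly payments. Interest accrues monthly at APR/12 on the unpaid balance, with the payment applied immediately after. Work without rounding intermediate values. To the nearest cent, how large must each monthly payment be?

$2,850.27

Monthly rate r = 25.9%/12 = 2.15833% = 0.0215833.
Level-payment amortization: P = B₀·r / (1 − (1+r)^(−n)) = 23089.73·0.0215833 / (1 − 1.02158^(−9)).
Denominator 1 − (1+r)^(−9) = 0.17484448.
P = 498.353 / 0.17484448 ≈ 2850.27.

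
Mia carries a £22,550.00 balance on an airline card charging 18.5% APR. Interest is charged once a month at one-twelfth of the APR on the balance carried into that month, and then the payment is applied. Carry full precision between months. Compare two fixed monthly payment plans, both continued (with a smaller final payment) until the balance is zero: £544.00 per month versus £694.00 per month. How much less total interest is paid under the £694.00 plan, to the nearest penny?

Monthly rate r = 18.5%/12 = 1.54167% = 0.0154167.
At £544.00/mo: n = ⌈−ln(1 − rB₀/P)/ln(1+r)⌉ = 67 payments (last £331.42); total interest = total paid − £22,550.00 = £13,685.42.
At £694.00/mo: 46 payments (last £298.58); total interest £8,978.58.
Interest saved = £13,685.42 − £8,978.58 = £4,706.84.

£4,706.84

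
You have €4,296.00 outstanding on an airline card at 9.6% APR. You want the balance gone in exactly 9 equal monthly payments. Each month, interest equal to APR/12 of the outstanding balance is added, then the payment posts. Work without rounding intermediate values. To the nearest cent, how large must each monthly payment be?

Monthly rate r = 9.6%/12 = 0.8% = 0.008.
Level-payment amortization: P = B₀·r / (1 − (1+r)^(−n)) = 4296.00·0.008 / (1 − 1.008^(−9)).
Denominator 1 − (1+r)^(−9) = 0.0692024939.
P = 34.368 / 0.0692024939 ≈ 496.63.

€496.63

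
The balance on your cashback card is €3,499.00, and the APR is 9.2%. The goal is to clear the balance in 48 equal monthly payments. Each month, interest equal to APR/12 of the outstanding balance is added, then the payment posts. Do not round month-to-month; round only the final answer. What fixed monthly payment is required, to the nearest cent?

€87.41

Monthly rate r = 9.2%/12 = 0.766667% = 0.00766667.
Level-payment amortization: P = B₀·r / (1 − (1+r)^(−n)) = 3499.00·0.00766667 / (1 − 1.00767^(−48)).
Denominator 1 − (1+r)^(−48) = 0.306910751.
P = 26.8257 / 0.306910751 ≈ 87.41.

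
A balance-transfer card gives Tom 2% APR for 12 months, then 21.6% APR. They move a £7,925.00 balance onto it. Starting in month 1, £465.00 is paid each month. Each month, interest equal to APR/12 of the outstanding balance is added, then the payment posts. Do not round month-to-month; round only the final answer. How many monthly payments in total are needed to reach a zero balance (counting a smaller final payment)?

18 months

Promo months 1–12 at r₀ = 2%/12 = 0.00166667; months 13+ at r₁ = 21.6%/12 = 0.018.
After month 12: iterate B ← B·(1+r₀) − £465.00 for 12 months → £2,453.53.
Then at r₁ with £465.00/mo: n₂ = −ln(1 − r₁·B/P)/ln(1+r₁) ≈ 5.59 → 6 more payments.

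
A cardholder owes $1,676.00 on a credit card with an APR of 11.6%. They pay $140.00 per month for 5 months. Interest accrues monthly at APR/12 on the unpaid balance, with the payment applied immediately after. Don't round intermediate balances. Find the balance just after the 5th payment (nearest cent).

$1,044.92

Monthly rate r = 11.6%/12 = 0.966667% = 0.00966667.
Each month: B ← B·(1+r) − $140.00.
Month 1: interest $16.20; balance after payment $1,552.20.
Month 2: interest $15.00; balance after payment $1,427.21.
Month 3: interest $13.80; balance after payment $1,301.00.
Month 4: interest $12.58; balance after payment $1,173.58.
Month 5: interest $11.34; balance after payment $1,044.92.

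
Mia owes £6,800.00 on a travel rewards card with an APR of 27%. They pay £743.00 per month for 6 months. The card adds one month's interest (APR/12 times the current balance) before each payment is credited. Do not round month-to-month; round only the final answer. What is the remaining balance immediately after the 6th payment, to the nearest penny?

£3,054.80

Monthly rate r = 27%/12 = 2.25% = 0.0225.
Each month: B ← B·(1+r) − £743.00.
Month 1: interest £153.00; balance after payment £6,210.00.
Month 2: interest £139.72; balance after payment £5,606.73.
Month 3: interest £126.15; balance after payment £4,989.88.
Month 4: interest £112.27; balance after payment £4,359.15.
Month 5: interest £98.08; balance after payment £3,714.23.
Month 6: interest £83.57; balance after payment £3,054.80.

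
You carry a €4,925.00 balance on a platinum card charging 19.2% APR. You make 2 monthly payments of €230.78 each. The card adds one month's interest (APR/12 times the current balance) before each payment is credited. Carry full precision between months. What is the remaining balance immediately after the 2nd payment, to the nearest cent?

Monthly rate r = 19.2%/12 = 1.6% = 0.016.
Each month: B ← B·(1+r) − €230.78.
Month 1: interest €78.80; balance after payment €4,773.02.
Month 2: interest €76.37; balance after payment €4,618.61.

€4,618.61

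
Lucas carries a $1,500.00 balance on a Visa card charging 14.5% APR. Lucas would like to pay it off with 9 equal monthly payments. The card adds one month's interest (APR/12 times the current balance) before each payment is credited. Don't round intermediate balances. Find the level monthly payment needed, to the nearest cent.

Monthly rate r = 14.5%/12 = 1.20833% = 0.0120833.
Level-payment amortization: P = B₀·r / (1 − (1+r)^(−n)) = 1500.00·0.0120833 / (1 − 1.01208^(−9)).
Denominator 1 − (1+r)^(−9) = 0.102460559.
P = 18.125 / 0.102460559 ≈ 176.90.

$176.90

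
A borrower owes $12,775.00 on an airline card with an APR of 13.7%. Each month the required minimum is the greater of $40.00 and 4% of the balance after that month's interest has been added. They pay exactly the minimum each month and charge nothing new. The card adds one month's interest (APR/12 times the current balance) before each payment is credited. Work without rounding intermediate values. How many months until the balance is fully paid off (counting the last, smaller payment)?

117 months

Monthly rate r = 13.7%/12 = 1.14167% = 0.0114167.
While 4% of the post-interest balance exceeds $40.00, each month B ← (B·(1+r))·(1 − 0.04), i.e. B shrinks by the factor (1+r)·0.96 = 0.97096.
This holds for months 1–87. Entering month 88 the balance is $983.73; 4% of the post-interest balance is now below $40.00, so the flat $40.00 minimum applies from here.
From month 88 a fixed $40.00 at rate r clears $983.73 in 30 more payments. Total: 87 + 30 = 117 months.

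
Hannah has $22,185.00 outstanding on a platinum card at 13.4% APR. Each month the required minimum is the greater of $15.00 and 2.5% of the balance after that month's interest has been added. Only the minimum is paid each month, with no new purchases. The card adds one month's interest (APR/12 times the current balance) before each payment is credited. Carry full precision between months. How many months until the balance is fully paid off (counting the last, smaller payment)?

308 months

Monthly rate r = 13.4%/12 = 1.11667% = 0.0111667.
While 2.5% of the post-interest balance exceeds $15.00, each month B ← (B·(1+r))·(1 − 0.025), i.e. B shrinks by the factor (1+r)·0.975 = 0.98589.
This holds for months 1–255. Entering month 256 the balance is $591.61; 2.5% of the post-interest balance is now below $15.00, so the flat $15.00 minimum applies from here.
From month 256 a fixed $15.00 at rate r clears $591.61 in 53 more payments. Total: 255 + 53 = 308 months.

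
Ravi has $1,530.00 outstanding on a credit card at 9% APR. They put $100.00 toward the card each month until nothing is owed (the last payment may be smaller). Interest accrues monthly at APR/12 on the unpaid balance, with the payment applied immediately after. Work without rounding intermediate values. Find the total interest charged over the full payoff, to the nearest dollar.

$101

Monthly rate r = 9%/12 = 0.75% = 0.0075.
Payoff takes n = ⌈−ln(1 − rB₀/P)/ln(1+r)⌉ = ⌈16.312⌉ = 17 payments; the last is $31.30.
Total paid = 16·$100.00 + $31.30 = $1,631.30.
Total interest = total paid − principal = $1,631.30 − $1,530.00 = $101.30.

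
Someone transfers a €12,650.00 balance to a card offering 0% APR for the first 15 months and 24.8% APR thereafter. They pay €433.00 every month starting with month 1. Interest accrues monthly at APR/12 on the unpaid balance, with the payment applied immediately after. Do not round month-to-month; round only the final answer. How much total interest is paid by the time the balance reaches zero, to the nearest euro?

€1,207

Promo months 1–15 at r₀ = 0%/12 = 0; months 16+ at r₁ = 24.8%/12 = 0.0206667.
After month 15 (no interest yet): B = €12,650.00 − 15·€433.00 = €6,155.00.
Then at r₁ with €433.00/mo: n₂ = −ln(1 − r₁·B/P)/ln(1+r₁) ≈ 17.00 → 18 more payments.
Total paid = 32·€433.00 + €1.39 = €13,857.39; interest = €13,857.39 − €12,650.00 = €1,207.39.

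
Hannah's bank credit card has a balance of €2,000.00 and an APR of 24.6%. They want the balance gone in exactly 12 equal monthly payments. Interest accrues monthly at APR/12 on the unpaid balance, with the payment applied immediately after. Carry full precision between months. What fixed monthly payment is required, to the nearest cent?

€189.70

Monthly rate r = 24.6%/12 = 2.05% = 0.0205.
Level-payment amortization: P = B₀·r / (1 − (1+r)^(−n)) = 2000.00·0.0205 / (1 − 1.0205^(−12)).
Denominator 1 − (1+r)^(−12) = 0.216130275.
P = 41 / 0.216130275 ≈ 189.70.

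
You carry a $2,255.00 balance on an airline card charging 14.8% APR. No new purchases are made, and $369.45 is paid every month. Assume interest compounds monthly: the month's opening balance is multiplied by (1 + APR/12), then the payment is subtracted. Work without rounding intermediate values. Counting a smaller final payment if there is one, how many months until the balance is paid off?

7 payments

Monthly rate r = 14.8%/12 = 1.23333% = 0.0123333.
Recurrence: B ← B·(1+r) − $369.45.
Month 1: interest $27.81; balance after payment $1,913.36.
Month 2: interest $23.60; balance after payment $1,567.51.
Closed form: n = −ln(1 − rB₀/P)/ln(1+r) = −ln(0.92472)/ln(1.01233) ≈ 6.385, so the balance reaches zero during payment 7.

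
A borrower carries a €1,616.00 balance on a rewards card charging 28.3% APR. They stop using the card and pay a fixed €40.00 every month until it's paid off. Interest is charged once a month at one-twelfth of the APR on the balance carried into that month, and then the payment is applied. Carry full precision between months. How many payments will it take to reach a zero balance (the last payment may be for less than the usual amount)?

131 payments

Monthly rate r = 28.3%/12 = 2.35833% = 0.0235833.
Recurrence: B ← B·(1+r) − €40.00.
Month 1: interest €38.11; balance after payment €1,614.11.
Month 2: interest €38.07; balance after payment €1,612.18.
Closed form: n = −ln(1 − rB₀/P)/ln(1+r) = −ln(0.047233)/ln(1.02358) ≈ 130.962, so the balance reaches zero during payment 131.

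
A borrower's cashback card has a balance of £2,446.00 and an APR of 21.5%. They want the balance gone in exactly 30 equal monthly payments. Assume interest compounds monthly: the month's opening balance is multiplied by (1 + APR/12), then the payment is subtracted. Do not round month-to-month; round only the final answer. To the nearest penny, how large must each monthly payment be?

Monthly rate r = 21.5%/12 = 1.79167% = 0.0179167.
Level-payment amortization: P = B₀·r / (1 − (1+r)^(−n)) = 2446.00·0.0179167 / (1 − 1.01792^(−30)).
Denominator 1 − (1+r)^(−30) = 0.413006568.
P = 43.8242 / 0.413006568 ≈ 106.11.

£106.11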